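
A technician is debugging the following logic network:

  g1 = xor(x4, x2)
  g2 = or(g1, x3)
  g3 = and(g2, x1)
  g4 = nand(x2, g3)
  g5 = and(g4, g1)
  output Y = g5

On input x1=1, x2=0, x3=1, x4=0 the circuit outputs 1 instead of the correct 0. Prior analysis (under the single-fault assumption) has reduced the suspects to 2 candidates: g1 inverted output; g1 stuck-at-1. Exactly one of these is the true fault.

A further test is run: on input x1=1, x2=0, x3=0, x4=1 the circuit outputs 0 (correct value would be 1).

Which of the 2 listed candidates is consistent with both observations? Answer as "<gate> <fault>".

g1 inverted output

Evaluate each candidate on input x1=1, x2=0, x3=0, x4=1:
  g1 inverted output: g1=0 [inverted output], g2=0, g3=0, g4=1, g5=0 → 0 — matches
  g1 stuck-at-1: g1=1 [stuck-at-1], g2=1, g3=1, g4=1, g5=1 → 1 — eliminated
Only g1 inverted output reproduces the observed 0.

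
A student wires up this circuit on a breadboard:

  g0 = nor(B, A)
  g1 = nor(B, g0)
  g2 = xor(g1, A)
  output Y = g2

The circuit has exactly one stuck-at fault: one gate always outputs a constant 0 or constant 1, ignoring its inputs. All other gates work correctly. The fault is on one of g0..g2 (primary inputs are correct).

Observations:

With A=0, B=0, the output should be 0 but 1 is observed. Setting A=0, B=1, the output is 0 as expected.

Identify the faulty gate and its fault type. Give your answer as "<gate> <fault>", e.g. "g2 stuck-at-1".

Fault-free values for test 1 (A=0, B=0): g0=1, g1=0, g2=0, giving Y=0. Observed 1.
Test 1: faults giving observed 1 are {g0 stuck-at-0, g1 stuck-at-1, g2 stuck-at-1}.
Test 2 (A=0, B=1): fault-free g0=0, g1=0, g2=0 → 0; observed 0. Eliminates g1 stuck-at-1, g2 stuck-at-1.
Only g0 stuck-at-0 is consistent with every test.

g0 stuck-at-0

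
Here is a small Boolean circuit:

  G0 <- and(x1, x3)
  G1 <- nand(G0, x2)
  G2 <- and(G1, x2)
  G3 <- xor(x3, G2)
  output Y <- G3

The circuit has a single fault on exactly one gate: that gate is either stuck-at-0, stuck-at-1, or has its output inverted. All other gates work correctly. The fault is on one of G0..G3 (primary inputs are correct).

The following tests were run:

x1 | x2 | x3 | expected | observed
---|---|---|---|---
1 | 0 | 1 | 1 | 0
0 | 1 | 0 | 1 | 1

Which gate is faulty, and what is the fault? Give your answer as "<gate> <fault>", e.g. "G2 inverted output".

Fault-free values for test 1 (x1=1, x2=0, x3=1): G0=1, G1=1, G2=0, G3=1, giving Y=1. Observed 0.
Test 1: faults giving observed 0 are {G2 stuck-at-1, G2 inverted output, G3 stuck-at-0, G3 inverted output}.
Test 2 (x1=0, x2=1, x3=0): fault-free G0=0, G1=1, G2=1, G3=1 → 1; observed 1. Eliminates G2 inverted output, G3 stuck-at-0, G3 inverted output.
Only G2 stuck-at-1 is consistent with every test.

G2 stuck-at-1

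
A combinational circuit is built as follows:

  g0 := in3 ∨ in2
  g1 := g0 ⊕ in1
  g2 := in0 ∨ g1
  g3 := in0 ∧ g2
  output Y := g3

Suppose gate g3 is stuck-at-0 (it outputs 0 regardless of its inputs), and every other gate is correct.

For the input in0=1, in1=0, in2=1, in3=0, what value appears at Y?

Propagate with g3 forced: g0=1, g1=1, g2=1, g3=0 [stuck-at-0].
So Y = 0. (Without the fault it would be 1.)

0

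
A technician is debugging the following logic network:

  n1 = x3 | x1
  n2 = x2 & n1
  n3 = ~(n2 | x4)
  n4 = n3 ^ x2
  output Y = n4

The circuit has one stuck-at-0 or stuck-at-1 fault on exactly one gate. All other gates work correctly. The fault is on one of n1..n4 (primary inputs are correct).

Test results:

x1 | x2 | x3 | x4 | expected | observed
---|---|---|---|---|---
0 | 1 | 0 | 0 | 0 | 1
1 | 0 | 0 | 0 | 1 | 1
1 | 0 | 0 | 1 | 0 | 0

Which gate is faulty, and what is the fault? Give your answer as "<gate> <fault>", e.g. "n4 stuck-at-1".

n1 stuck-at-1

Fault-free values for test 1 (x1=0, x2=1, x3=0, x4=0): n1=0, n2=0, n3=1, n4=0, giving Y=0. Observed 1.
Test 1: faults giving observed 1 are {n1 stuck-at-1, n2 stuck-at-1, n3 stuck-at-0, n4 stuck-at-1}.
Test 2 (x1=1, x2=0, x3=0, x4=0): fault-free n1=1, n2=0, n3=1, n4=1 → 1; observed 1. Eliminates n2 stuck-at-1, n3 stuck-at-0.
Test 3 (x1=1, x2=0, x3=0, x4=1): fault-free n1=1, n2=0, n3=0, n4=0 → 0; observed 0. Eliminates n4 stuck-at-1.
Only n1 stuck-at-1 is consistent with every test.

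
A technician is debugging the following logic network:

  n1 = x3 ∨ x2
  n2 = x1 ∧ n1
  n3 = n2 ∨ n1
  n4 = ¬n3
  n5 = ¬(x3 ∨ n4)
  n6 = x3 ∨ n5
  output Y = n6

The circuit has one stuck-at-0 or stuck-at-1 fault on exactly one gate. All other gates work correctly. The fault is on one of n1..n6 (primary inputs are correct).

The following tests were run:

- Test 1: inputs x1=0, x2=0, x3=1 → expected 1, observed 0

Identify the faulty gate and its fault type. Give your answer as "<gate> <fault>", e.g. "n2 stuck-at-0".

Fault-free values for test 1 (x1=0, x2=0, x3=1): n1=1, n2=0, n3=1, n4=0, n5=0, n6=1, giving Y=1. Observed 0.
Test 1: faults giving observed 0 are {n6 stuck-at-0}.
Only n6 stuck-at-0 is consistent with every test.

n6 stuck-at-0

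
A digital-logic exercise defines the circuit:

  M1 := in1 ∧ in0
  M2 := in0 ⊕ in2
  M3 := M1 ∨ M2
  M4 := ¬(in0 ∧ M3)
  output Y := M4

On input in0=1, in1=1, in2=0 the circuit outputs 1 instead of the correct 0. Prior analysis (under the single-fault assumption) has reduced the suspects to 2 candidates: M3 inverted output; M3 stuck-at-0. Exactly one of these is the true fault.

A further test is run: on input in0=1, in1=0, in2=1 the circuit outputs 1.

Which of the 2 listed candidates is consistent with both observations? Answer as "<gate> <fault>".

M3 stuck-at-0

Evaluate each candidate on input in0=1, in1=0, in2=1:
  M3 inverted output: M1=0, M2=0, M3=1 [inverted output], M4=0 → 0 — eliminated
  M3 stuck-at-0: M1=0, M2=0, M3=0 [stuck-at-0], M4=1 → 1 — matches
Only M3 stuck-at-0 reproduces the observed 1.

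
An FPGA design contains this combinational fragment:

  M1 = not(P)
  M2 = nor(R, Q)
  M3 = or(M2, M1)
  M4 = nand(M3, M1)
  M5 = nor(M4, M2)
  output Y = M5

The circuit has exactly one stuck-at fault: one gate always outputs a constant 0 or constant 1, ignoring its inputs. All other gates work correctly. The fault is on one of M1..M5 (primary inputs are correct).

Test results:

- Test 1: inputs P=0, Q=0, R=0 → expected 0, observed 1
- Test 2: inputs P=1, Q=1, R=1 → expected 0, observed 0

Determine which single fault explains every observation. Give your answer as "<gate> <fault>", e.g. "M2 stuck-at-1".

Fault-free values for test 1 (P=0, Q=0, R=0): M1=1, M2=1, M3=1, M4=0, M5=0, giving Y=0. Observed 1.
Test 1: faults giving observed 1 are {M2 stuck-at-0, M5 stuck-at-1}.
Test 2 (P=1, Q=1, R=1): fault-free M1=0, M2=0, M3=0, M4=1, M5=0 → 0; observed 0. Eliminates M5 stuck-at-1.
Only M2 stuck-at-0 is consistent with every test.

M2 stuck-at-0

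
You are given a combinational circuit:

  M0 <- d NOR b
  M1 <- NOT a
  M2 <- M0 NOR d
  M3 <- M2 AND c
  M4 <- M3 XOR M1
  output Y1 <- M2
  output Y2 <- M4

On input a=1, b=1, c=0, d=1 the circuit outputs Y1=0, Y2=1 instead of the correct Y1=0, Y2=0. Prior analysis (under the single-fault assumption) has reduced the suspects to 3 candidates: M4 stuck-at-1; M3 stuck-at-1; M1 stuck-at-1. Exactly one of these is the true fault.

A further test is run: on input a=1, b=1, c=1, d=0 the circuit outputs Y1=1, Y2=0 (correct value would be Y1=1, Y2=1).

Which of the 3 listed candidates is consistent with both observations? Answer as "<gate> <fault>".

M1 stuck-at-1

Evaluate each candidate on input a=1, b=1, c=1, d=0:
  M4 stuck-at-1: M0=0, M1=0, M2=1, M3=1, M4=1 [stuck-at-1] → Y1=1, Y2=1 — eliminated
  M3 stuck-at-1: M0=0, M1=0, M2=1, M3=1 [stuck-at-1], M4=1 → Y1=1, Y2=1 — eliminated
  M1 stuck-at-1: M0=0, M1=1 [stuck-at-1], M2=1, M3=1, M4=0 → Y1=1, Y2=0 — matches
Only M1 stuck-at-1 reproduces the observed Y1=1, Y2=0.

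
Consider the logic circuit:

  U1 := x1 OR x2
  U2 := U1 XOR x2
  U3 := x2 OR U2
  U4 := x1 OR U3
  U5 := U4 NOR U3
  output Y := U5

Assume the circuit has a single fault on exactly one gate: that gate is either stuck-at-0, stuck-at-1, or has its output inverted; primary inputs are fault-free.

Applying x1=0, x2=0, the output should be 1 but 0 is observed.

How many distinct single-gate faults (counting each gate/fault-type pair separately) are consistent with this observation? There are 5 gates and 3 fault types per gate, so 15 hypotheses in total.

Fault-free: U1=0, U2=0, U3=0, U4=0, U5=1 → 1. Observed 0.
  U1: stuck-at-1, inverted output ✓; others ✗
  U2: stuck-at-1, inverted output ✓; others ✗
  U3: stuck-at-1, inverted output ✓; others ✗
  U4: stuck-at-1, inverted output ✓; others ✗
  U5: stuck-at-0, inverted output ✓; others ✗
Consistent faults: {U1 stuck-at-1, U1 inverted output, U2 stuck-at-1, U2 inverted output, U3 stuck-at-1, U3 inverted output, U4 stuck-at-1, U4 inverted output, U5 stuck-at-0, U5 inverted output} — 10 in all.

10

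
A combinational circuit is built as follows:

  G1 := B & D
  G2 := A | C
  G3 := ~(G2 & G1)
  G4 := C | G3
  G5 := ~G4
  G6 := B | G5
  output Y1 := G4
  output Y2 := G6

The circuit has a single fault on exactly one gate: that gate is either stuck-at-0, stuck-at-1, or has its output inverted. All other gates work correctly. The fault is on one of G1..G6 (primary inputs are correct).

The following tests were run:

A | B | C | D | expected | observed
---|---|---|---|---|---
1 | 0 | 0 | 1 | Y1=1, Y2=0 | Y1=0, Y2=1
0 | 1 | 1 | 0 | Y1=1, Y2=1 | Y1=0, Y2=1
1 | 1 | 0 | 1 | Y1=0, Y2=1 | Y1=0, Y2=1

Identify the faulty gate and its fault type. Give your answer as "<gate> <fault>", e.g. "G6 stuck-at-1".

Fault-free values for test 1 (A=1, B=0, C=0, D=1): G1=0, G2=1, G3=1, G4=1, G5=0, G6=0, giving Y1=1, Y2=0. Observed Y1=0, Y2=1.
Test 1: faults giving observed Y1=0, Y2=1 are {G1 stuck-at-1, G1 inverted output, G3 stuck-at-0, G3 inverted output, G4 stuck-at-0, G4 inverted output}.
Test 2 (A=0, B=1, C=1, D=0): fault-free G1=0, G2=1, G3=1, G4=1, G5=0, G6=1 → Y1=1, Y2=1; observed Y1=0, Y2=1. Eliminates G1 stuck-at-1, G1 inverted output, G3 stuck-at-0, G3 inverted output.
Test 3 (A=1, B=1, C=0, D=1): fault-free G1=1, G2=1, G3=0, G4=0, G5=1, G6=1 → Y1=0, Y2=1; observed Y1=0, Y2=1. Eliminates G4 inverted output.
Only G4 stuck-at-0 is consistent with every test.

G4 stuck-at-0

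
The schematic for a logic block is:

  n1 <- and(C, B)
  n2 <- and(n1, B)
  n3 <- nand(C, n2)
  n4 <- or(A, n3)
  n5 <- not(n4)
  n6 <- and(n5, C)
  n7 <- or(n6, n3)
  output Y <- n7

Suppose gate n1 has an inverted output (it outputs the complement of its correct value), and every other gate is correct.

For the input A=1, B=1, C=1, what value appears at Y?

1

Propagate with n1 forced: n1=0 [inverted output], n2=0, n3=1, n4=1, n5=0, n6=0, n7=1.
So Y = 1. (Without the fault it would be 0.)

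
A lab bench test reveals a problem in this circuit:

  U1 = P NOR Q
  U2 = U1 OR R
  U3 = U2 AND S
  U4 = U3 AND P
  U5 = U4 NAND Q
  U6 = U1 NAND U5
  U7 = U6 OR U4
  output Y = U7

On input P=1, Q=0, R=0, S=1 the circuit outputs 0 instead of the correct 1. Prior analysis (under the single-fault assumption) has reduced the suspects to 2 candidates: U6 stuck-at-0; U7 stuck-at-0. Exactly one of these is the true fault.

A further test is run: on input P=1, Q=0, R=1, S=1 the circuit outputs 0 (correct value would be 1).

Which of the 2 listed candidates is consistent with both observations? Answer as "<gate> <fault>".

Evaluate each candidate on input P=1, Q=0, R=1, S=1:
  U6 stuck-at-0: U1=0, U2=1, U3=1, U4=1, U5=1, U6=0 [stuck-at-0], U7=1 → 1 — eliminated
  U7 stuck-at-0: U1=0, U2=1, U3=1, U4=1, U5=1, U6=1, U7=0 [stuck-at-0] → 0 — matches
Only U7 stuck-at-0 reproduces the observed 0.

U7 stuck-at-0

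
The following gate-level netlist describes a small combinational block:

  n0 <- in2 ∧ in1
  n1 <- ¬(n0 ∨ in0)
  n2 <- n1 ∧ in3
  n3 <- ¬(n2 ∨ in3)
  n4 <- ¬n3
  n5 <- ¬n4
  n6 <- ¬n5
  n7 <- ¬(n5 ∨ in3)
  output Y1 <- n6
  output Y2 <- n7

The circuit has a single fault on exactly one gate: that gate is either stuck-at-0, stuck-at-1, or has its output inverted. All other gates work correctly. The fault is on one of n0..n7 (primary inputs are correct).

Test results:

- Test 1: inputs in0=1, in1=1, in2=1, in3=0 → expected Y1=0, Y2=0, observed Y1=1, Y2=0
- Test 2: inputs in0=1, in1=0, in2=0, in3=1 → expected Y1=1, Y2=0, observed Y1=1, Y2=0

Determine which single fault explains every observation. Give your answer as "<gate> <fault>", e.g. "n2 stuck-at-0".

Fault-free values for test 1 (in0=1, in1=1, in2=1, in3=0): n0=1, n1=0, n2=0, n3=1, n4=0, n5=1, n6=0, n7=0, giving Y1=0, Y2=0. Observed Y1=1, Y2=0.
Test 1: faults giving observed Y1=1, Y2=0 are {n6 stuck-at-1, n6 inverted output}.
Test 2 (in0=1, in1=0, in2=0, in3=1): fault-free n0=0, n1=0, n2=0, n3=0, n4=1, n5=0, n6=1, n7=0 → Y1=1, Y2=0; observed Y1=1, Y2=0. Eliminates n6 inverted output.
Only n6 stuck-at-1 is consistent with every test.

n6 stuck-at-1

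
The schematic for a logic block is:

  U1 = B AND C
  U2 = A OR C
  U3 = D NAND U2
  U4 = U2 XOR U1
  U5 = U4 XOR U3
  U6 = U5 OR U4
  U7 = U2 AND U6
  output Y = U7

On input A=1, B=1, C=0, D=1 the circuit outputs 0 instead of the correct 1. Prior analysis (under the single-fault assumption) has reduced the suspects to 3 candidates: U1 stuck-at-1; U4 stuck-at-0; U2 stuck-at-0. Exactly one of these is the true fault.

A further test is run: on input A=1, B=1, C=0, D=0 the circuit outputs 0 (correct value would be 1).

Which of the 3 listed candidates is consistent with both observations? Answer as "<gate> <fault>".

Evaluate each candidate on input A=1, B=1, C=0, D=0:
  U1 stuck-at-1: U1=1 [stuck-at-1], U2=1, U3=1, U4=0, U5=1, U6=1, U7=1 → 1 — eliminated
  U4 stuck-at-0: U1=0, U2=1, U3=1, U4=0 [stuck-at-0], U5=1, U6=1, U7=1 → 1 — eliminated
  U2 stuck-at-0: U1=0, U2=0 [stuck-at-0], U3=1, U4=0, U5=1, U6=1, U7=0 → 0 — matches
Only U2 stuck-at-0 reproduces the observed 0.

U2 stuck-at-0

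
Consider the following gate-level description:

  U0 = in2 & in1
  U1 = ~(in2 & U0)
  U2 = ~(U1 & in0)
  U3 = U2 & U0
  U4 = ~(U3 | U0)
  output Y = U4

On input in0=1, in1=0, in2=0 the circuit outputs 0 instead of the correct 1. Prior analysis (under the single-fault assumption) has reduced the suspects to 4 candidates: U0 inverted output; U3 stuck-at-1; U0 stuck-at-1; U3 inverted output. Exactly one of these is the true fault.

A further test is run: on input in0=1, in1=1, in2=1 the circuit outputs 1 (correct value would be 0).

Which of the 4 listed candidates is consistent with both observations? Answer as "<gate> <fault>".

Evaluate each candidate on input in0=1, in1=1, in2=1:
  U0 inverted output: U0=0 [inverted output], U1=1, U2=0, U3=0, U4=1 → 1 — matches
  U3 stuck-at-1: U0=1, U1=0, U2=1, U3=1 [stuck-at-1], U4=0 → 0 — eliminated
  U0 stuck-at-1: U0=1 [stuck-at-1], U1=0, U2=1, U3=1, U4=0 → 0 — eliminated
  U3 inverted output: U0=1, U1=0, U2=1, U3=0 [inverted output], U4=0 → 0 — eliminated
Only U0 inverted output reproduces the observed 1.

U0 inverted output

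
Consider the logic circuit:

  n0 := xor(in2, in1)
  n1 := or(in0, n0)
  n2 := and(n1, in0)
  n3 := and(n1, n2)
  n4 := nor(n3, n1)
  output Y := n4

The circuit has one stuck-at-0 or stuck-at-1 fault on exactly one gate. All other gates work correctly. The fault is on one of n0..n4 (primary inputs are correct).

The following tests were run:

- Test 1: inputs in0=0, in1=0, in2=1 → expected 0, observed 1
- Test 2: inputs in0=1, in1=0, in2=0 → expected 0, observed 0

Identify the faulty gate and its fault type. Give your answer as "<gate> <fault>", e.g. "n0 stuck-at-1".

Fault-free values for test 1 (in0=0, in1=0, in2=1): n0=1, n1=1, n2=0, n3=0, n4=0, giving Y=0. Observed 1.
Test 1: faults giving observed 1 are {n0 stuck-at-0, n1 stuck-at-0, n4 stuck-at-1}.
Test 2 (in0=1, in1=0, in2=0): fault-free n0=0, n1=1, n2=1, n3=1, n4=0 → 0; observed 0. Eliminates n1 stuck-at-0, n4 stuck-at-1.
Only n0 stuck-at-0 is consistent with every test.

n0 stuck-at-0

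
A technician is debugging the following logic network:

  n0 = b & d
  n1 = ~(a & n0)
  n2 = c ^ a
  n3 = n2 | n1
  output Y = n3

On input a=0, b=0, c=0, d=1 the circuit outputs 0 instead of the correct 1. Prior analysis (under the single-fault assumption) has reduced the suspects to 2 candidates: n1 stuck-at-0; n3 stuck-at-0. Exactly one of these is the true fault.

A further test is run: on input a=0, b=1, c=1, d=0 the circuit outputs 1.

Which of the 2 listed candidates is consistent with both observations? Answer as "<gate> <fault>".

n1 stuck-at-0

Evaluate each candidate on input a=0, b=1, c=1, d=0:
  n1 stuck-at-0: n0=0, n1=0 [stuck-at-0], n2=1, n3=1 → 1 — matches
  n3 stuck-at-0: n0=0, n1=1, n2=1, n3=0 [stuck-at-0] → 0 — eliminated
Only n1 stuck-at-0 reproduces the observed 1.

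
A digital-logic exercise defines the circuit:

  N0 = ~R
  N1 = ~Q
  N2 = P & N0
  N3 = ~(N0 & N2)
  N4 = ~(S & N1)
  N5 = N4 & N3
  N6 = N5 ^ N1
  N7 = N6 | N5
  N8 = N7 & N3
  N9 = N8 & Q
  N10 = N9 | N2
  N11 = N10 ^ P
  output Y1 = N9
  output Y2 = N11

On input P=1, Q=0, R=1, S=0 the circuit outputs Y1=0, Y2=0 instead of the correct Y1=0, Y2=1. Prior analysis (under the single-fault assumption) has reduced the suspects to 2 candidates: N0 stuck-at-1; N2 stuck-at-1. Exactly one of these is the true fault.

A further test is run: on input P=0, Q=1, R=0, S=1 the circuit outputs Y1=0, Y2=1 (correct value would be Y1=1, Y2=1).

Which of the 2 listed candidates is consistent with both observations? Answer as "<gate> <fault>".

Evaluate each candidate on input P=0, Q=1, R=0, S=1:
  N0 stuck-at-1: N0=1 [stuck-at-1], N1=0, N2=0, N3=1, N4=1, N5=1, N6=1, N7=1, N8=1, N9=1, N10=1, N11=1 → Y1=1, Y2=1 — eliminated
  N2 stuck-at-1: N0=1, N1=0, N2=1 [stuck-at-1], N3=0, N4=1, N5=0, N6=0, N7=0, N8=0, N9=0, N10=1, N11=1 → Y1=0, Y2=1 — matches
Only N2 stuck-at-1 reproduces the observed Y1=0, Y2=1.

N2 stuck-at-1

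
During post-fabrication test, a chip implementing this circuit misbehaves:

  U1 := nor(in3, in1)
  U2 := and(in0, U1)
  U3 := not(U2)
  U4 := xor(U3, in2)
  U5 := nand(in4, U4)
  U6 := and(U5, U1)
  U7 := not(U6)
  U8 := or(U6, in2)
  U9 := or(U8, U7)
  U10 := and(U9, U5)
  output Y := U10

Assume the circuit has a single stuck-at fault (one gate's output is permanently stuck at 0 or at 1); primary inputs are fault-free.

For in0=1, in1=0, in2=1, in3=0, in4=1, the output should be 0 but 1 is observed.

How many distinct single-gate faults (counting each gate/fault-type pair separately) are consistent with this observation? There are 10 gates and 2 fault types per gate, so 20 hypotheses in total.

Fault-free: U1=1, U2=1, U3=0, U4=1, U5=0, U6=0, U7=1, U8=1, U9=1, U10=0 → 0. Observed 1.
  U1: stuck-at-0 ✓; others ✗
  U2: stuck-at-0 ✓; others ✗
  U3: stuck-at-1 ✓; others ✗
  U4: stuck-at-0 ✓; others ✗
  U5: stuck-at-1 ✓; others ✗
  U6: none of the 2 fault types match ✗
  U7: none of the 2 fault types match ✗
  U8: none of the 2 fault types match ✗
  U9: none of the 2 fault types match ✗
  U10: stuck-at-1 ✓; others ✗
Consistent faults: {U1 stuck-at-0, U2 stuck-at-0, U3 stuck-at-1, U4 stuck-at-0, U5 stuck-at-1, U10 stuck-at-1} — 6 in all.

6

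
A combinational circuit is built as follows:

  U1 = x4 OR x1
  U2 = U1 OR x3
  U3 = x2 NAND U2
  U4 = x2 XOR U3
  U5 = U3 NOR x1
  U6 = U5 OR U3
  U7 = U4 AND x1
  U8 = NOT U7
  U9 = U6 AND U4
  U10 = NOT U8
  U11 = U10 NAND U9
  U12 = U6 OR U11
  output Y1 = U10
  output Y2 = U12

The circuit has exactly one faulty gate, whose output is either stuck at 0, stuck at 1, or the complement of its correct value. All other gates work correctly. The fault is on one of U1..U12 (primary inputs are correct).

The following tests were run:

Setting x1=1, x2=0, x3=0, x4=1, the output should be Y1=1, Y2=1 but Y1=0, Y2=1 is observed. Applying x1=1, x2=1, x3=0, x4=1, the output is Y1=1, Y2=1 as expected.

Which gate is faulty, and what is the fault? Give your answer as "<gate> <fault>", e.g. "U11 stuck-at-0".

Fault-free values for test 1 (x1=1, x2=0, x3=0, x4=1): U1=1, U2=1, U3=1, U4=1, U5=0, U6=1, U7=1, U8=0, U9=1, U10=1, U11=0, U12=1, giving Y1=1, Y2=1. Observed Y1=0, Y2=1.
Test 1: faults giving observed Y1=0, Y2=1 are {U3 stuck-at-0, U3 inverted output, U4 stuck-at-0, U4 inverted output, U7 stuck-at-0, U7 inverted output, U8 stuck-at-1, U8 inverted output, U10 stuck-at-0, U10 inverted output}.
Test 2 (x1=1, x2=1, x3=0, x4=1): fault-free U1=1, U2=1, U3=0, U4=1, U5=0, U6=0, U7=1, U8=0, U9=0, U10=1, U11=1, U12=1 → Y1=1, Y2=1; observed Y1=1, Y2=1. Eliminates U3 inverted output, U4 stuck-at-0, U4 inverted output, U7 stuck-at-0, U7 inverted output, U8 stuck-at-1, U8 inverted output, U10 stuck-at-0, U10 inverted output.
Only U3 stuck-at-0 is consistent with every test.

U3 stuck-at-0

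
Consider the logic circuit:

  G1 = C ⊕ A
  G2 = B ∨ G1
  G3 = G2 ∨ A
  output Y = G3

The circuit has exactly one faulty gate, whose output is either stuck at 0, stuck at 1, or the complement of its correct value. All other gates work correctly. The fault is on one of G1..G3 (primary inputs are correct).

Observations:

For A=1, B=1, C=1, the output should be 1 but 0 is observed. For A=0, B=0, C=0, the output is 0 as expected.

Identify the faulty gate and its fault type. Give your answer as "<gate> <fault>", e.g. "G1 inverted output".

G3 stuck-at-0

Fault-free values for test 1 (A=1, B=1, C=1): G1=0, G2=1, G3=1, giving Y=1. Observed 0.
Test 1: faults giving observed 0 are {G3 stuck-at-0, G3 inverted output}.
Test 2 (A=0, B=0, C=0): fault-free G1=0, G2=0, G3=0 → 0; observed 0. Eliminates G3 inverted output.
Only G3 stuck-at-0 is consistent with every test.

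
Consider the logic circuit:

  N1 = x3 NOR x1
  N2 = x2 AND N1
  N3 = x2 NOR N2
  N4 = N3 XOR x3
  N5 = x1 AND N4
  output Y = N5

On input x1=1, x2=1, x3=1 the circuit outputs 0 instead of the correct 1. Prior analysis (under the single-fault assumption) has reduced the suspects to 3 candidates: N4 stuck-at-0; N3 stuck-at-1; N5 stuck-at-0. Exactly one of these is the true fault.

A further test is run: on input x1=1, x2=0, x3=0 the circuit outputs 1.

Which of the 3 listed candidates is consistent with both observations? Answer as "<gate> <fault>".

N3 stuck-at-1

Evaluate each candidate on input x1=1, x2=0, x3=0:
  N4 stuck-at-0: N1=0, N2=0, N3=1, N4=0 [stuck-at-0], N5=0 → 0 — eliminated
  N3 stuck-at-1: N1=0, N2=0, N3=1 [stuck-at-1], N4=1, N5=1 → 1 — matches
  N5 stuck-at-0: N1=0, N2=0, N3=1, N4=1, N5=0 [stuck-at-0] → 0 — eliminated
Only N3 stuck-at-1 reproduces the observed 1.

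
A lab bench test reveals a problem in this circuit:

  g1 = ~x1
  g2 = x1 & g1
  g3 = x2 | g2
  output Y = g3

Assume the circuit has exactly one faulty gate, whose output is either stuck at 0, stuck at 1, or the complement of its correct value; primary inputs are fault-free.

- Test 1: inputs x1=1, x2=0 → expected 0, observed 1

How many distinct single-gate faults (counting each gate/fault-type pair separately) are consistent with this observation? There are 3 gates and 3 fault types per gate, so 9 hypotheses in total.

6

Fault-free: g1=0, g2=0, g3=0 → 0. Observed 1.
  g1 stuck-at-0: output 0 ✗
  g1 stuck-at-1: output 1 ✓
  g1 inverted output: output 1 ✓
  g2 stuck-at-0: output 0 ✗
  g2 stuck-at-1: output 1 ✓
  g2 inverted output: output 1 ✓
  g3 stuck-at-0: output 0 ✗
  g3 stuck-at-1: output 1 ✓
  g3 inverted output: output 1 ✓
Consistent faults: {g1 stuck-at-1, g1 inverted output, g2 stuck-at-1, g2 inverted output, g3 stuck-at-1, g3 inverted output} — 6 in all.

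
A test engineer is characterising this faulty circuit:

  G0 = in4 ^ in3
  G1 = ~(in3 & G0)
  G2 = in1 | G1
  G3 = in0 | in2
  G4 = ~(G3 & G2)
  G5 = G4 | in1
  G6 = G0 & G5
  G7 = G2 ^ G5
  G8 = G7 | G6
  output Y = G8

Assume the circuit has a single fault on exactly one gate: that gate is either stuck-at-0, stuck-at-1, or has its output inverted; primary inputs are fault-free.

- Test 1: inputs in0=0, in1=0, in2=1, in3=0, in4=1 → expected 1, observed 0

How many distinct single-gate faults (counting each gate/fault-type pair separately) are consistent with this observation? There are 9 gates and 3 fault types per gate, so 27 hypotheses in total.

Fault-free: G0=1, G1=1, G2=1, G3=1, G4=0, G5=0, G6=0, G7=1, G8=1 → 1. Observed 0.
  G0: none of the 3 fault types match ✗
  G1: none of the 3 fault types match ✗
  G2: none of the 3 fault types match ✗
  G3: none of the 3 fault types match ✗
  G4: none of the 3 fault types match ✗
  G5: none of the 3 fault types match ✗
  G6: none of the 3 fault types match ✗
  G7: stuck-at-0, inverted output ✓; others ✗
  G8: stuck-at-0, inverted output ✓; others ✗
Consistent faults: {G7 stuck-at-0, G7 inverted output, G8 stuck-at-0, G8 inverted output} — 4 in all.

4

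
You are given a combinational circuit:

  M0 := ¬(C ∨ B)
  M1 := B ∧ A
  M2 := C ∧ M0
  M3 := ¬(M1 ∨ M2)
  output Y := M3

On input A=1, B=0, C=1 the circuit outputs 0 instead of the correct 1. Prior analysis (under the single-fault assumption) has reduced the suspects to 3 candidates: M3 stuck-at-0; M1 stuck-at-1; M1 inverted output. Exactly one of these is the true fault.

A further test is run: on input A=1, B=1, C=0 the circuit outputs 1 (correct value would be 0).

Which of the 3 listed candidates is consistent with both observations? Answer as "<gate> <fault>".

Evaluate each candidate on input A=1, B=1, C=0:
  M3 stuck-at-0: M0=0, M1=1, M2=0, M3=0 [stuck-at-0] → 0 — eliminated
  M1 stuck-at-1: M0=0, M1=1 [stuck-at-1], M2=0, M3=0 → 0 — eliminated
  M1 inverted output: M0=0, M1=0 [inverted output], M2=0, M3=1 → 1 — matches
Only M1 inverted output reproduces the observed 1.

M1 inverted output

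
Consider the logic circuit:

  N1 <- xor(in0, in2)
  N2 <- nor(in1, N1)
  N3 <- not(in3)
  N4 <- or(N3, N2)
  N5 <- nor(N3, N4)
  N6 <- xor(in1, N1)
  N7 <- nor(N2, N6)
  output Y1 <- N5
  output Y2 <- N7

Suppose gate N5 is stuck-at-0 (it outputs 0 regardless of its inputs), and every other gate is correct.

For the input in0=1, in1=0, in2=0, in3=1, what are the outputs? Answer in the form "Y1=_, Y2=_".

Y1=0, Y2=0

Propagate with N5 forced: N1=1, N2=0, N3=0, N4=0, N5=0 [stuck-at-0], N6=1, N7=0.
So the outputs are Y1=0, Y2=0. (Without the fault they would be Y1=1, Y2=0.)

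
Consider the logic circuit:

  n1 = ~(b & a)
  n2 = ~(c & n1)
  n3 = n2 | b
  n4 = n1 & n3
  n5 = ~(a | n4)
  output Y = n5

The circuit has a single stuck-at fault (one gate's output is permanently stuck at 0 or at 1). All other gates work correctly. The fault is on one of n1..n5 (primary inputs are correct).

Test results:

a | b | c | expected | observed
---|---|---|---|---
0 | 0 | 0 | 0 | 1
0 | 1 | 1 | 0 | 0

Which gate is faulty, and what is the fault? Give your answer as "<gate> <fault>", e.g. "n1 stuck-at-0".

Fault-free values for test 1 (a=0, b=0, c=0): n1=1, n2=1, n3=1, n4=1, n5=0, giving Y=0. Observed 1.
Test 1: faults giving observed 1 are {n1 stuck-at-0, n2 stuck-at-0, n3 stuck-at-0, n4 stuck-at-0, n5 stuck-at-1}.
Test 2 (a=0, b=1, c=1): fault-free n1=1, n2=0, n3=1, n4=1, n5=0 → 0; observed 0. Eliminates n1 stuck-at-0, n3 stuck-at-0, n4 stuck-at-0, n5 stuck-at-1.
Only n2 stuck-at-0 is consistent with every test.

n2 stuck-at-0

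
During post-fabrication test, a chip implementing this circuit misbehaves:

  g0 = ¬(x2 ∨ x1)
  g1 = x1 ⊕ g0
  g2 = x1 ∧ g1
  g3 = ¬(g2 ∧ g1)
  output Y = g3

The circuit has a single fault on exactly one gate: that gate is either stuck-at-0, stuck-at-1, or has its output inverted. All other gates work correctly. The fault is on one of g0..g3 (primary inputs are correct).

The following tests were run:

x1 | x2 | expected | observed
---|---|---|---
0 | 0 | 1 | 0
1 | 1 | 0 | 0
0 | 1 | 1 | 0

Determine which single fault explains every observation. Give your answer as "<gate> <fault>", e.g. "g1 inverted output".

Fault-free values for test 1 (x1=0, x2=0): g0=1, g1=1, g2=0, g3=1, giving Y=1. Observed 0.
Test 1: faults giving observed 0 are {g2 stuck-at-1, g2 inverted output, g3 stuck-at-0, g3 inverted output}.
Test 2 (x1=1, x2=1): fault-free g0=0, g1=1, g2=1, g3=0 → 0; observed 0. Eliminates g2 inverted output, g3 inverted output.
Test 3 (x1=0, x2=1): fault-free g0=0, g1=0, g2=0, g3=1 → 1; observed 0. Eliminates g2 stuck-at-1.
Only g3 stuck-at-0 is consistent with every test.

g3 stuck-at-0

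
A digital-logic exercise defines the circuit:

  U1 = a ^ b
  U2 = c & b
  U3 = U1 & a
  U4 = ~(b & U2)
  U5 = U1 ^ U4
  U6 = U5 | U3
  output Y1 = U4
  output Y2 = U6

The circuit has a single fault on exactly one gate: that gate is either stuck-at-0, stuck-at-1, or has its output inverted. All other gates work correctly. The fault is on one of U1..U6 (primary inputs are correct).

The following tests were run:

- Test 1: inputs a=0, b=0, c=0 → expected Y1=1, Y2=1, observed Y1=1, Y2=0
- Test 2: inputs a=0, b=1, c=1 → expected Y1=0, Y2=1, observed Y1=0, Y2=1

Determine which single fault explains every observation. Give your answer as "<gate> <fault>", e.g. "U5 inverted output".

Fault-free values for test 1 (a=0, b=0, c=0): U1=0, U2=0, U3=0, U4=1, U5=1, U6=1, giving Y1=1, Y2=1. Observed Y1=1, Y2=0.
Test 1: faults giving observed Y1=1, Y2=0 are {U1 stuck-at-1, U1 inverted output, U5 stuck-at-0, U5 inverted output, U6 stuck-at-0, U6 inverted output}.
Test 2 (a=0, b=1, c=1): fault-free U1=1, U2=1, U3=0, U4=0, U5=1, U6=1 → Y1=0, Y2=1; observed Y1=0, Y2=1. Eliminates U1 inverted output, U5 stuck-at-0, U5 inverted output, U6 stuck-at-0, U6 inverted output.
Only U1 stuck-at-1 is consistent with every test.

U1 stuck-at-1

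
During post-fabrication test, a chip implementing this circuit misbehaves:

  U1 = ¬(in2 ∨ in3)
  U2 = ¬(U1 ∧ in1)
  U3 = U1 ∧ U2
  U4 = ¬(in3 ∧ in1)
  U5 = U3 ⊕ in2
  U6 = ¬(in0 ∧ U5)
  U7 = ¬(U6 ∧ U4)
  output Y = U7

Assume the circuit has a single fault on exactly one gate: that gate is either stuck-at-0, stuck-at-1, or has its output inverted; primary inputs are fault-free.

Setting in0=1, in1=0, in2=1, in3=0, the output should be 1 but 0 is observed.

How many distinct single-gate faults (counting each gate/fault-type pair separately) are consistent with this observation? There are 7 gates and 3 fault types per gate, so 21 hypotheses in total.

10

Fault-free: U1=0, U2=1, U3=0, U4=1, U5=1, U6=0, U7=1 → 1. Observed 0.
  U1: stuck-at-1, inverted output ✓; others ✗
  U2: none of the 3 fault types match ✗
  U3: stuck-at-1, inverted output ✓; others ✗
  U4: none of the 3 fault types match ✗
  U5: stuck-at-0, inverted output ✓; others ✗
  U6: stuck-at-1, inverted output ✓; others ✗
  U7: stuck-at-0, inverted output ✓; others ✗
Consistent faults: {U1 stuck-at-1, U1 inverted output, U3 stuck-at-1, U3 inverted output, U5 stuck-at-0, U5 inverted output, U6 stuck-at-1, U6 inverted output, U7 stuck-at-0, U7 inverted output} — 10 in all.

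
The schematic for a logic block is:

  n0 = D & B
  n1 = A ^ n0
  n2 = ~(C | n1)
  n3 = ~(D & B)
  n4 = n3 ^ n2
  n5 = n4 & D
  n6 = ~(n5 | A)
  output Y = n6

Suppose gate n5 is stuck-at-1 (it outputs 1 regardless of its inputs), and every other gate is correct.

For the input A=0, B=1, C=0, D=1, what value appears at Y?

0

Propagate with n5 forced: n0=1, n1=1, n2=0, n3=0, n4=0, n5=1 [stuck-at-1], n6=0.
So Y = 0. (Without the fault it would be 1.)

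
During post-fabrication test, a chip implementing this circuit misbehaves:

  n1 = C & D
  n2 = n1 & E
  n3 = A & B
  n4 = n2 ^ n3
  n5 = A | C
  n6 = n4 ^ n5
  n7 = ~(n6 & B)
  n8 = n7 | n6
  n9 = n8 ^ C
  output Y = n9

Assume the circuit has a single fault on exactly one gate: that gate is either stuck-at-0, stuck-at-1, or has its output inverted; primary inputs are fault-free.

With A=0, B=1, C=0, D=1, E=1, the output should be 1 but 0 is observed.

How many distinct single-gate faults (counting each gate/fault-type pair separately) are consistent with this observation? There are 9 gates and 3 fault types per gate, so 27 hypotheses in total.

6

Fault-free: n1=0, n2=0, n3=0, n4=0, n5=0, n6=0, n7=1, n8=1, n9=1 → 1. Observed 0.
  n1: none of the 3 fault types match ✗
  n2: none of the 3 fault types match ✗
  n3: none of the 3 fault types match ✗
  n4: none of the 3 fault types match ✗
  n5: none of the 3 fault types match ✗
  n6: none of the 3 fault types match ✗
  n7: stuck-at-0, inverted output ✓; others ✗
  n8: stuck-at-0, inverted output ✓; others ✗
  n9: stuck-at-0, inverted output ✓; others ✗
Consistent faults: {n7 stuck-at-0, n7 inverted output, n8 stuck-at-0, n8 inverted output, n9 stuck-at-0, n9 inverted output} — 6 in all.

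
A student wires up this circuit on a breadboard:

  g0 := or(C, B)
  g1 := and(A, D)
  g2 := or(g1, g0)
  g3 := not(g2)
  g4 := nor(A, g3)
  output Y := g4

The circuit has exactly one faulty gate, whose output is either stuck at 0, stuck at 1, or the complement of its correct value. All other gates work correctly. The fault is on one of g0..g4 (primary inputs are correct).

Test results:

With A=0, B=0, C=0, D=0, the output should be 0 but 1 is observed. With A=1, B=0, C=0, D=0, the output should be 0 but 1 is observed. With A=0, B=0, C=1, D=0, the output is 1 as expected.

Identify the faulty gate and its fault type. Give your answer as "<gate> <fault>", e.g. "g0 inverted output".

g4 stuck-at-1

Fault-free values for test 1 (A=0, B=0, C=0, D=0): g0=0, g1=0, g2=0, g3=1, g4=0, giving Y=0. Observed 1.
Test 1: faults giving observed 1 are {g0 stuck-at-1, g0 inverted output, g1 stuck-at-1, g1 inverted output, g2 stuck-at-1, g2 inverted output, g3 stuck-at-0, g3 inverted output, g4 stuck-at-1, g4 inverted output}.
Test 2 (A=1, B=0, C=0, D=0): fault-free g0=0, g1=0, g2=0, g3=1, g4=0 → 0; observed 1. Eliminates g0 stuck-at-1, g0 inverted output, g1 stuck-at-1, g1 inverted output, g2 stuck-at-1, g2 inverted output, g3 stuck-at-0, g3 inverted output.
Test 3 (A=0, B=0, C=1, D=0): fault-free g0=1, g1=0, g2=1, g3=0, g4=1 → 1; observed 1. Eliminates g4 inverted output.
Only g4 stuck-at-1 is consistent with every test.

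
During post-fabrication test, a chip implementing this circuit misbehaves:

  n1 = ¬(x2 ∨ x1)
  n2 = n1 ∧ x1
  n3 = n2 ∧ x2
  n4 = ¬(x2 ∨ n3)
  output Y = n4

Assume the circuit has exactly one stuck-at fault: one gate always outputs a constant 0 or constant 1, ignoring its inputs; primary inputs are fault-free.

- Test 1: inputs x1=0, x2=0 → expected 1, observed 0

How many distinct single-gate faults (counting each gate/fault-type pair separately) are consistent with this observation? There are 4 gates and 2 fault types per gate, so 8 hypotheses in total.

2

Fault-free: n1=1, n2=0, n3=0, n4=1 → 1. Observed 0.
  n1 stuck-at-0: output 1 ✗
  n1 stuck-at-1: output 1 ✗
  n2 stuck-at-0: output 1 ✗
  n2 stuck-at-1: output 1 ✗
  n3 stuck-at-0: output 1 ✗
  n3 stuck-at-1: output 0 ✓
  n4 stuck-at-0: output 0 ✓
  n4 stuck-at-1: output 1 ✗
Consistent faults: {n3 stuck-at-1, n4 stuck-at-0} — 2 in all.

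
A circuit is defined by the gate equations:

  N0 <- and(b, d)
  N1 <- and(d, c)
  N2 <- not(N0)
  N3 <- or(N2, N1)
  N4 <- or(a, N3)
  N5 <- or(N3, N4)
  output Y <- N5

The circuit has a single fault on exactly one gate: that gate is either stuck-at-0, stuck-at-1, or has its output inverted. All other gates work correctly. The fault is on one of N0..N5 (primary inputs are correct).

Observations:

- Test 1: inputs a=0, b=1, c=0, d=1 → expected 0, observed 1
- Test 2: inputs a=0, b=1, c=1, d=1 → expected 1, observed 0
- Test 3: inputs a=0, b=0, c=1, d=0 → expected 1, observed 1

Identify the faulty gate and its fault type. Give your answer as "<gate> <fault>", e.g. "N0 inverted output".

Fault-free values for test 1 (a=0, b=1, c=0, d=1): N0=1, N1=0, N2=0, N3=0, N4=0, N5=0, giving Y=0. Observed 1.
Test 1: faults giving observed 1 are {N0 stuck-at-0, N0 inverted output, N1 stuck-at-1, N1 inverted output, N2 stuck-at-1, N2 inverted output, N3 stuck-at-1, N3 inverted output, N4 stuck-at-1, N4 inverted output, N5 stuck-at-1, N5 inverted output}.
Test 2 (a=0, b=1, c=1, d=1): fault-free N0=1, N1=1, N2=0, N3=1, N4=1, N5=1 → 1; observed 0. Eliminates N0 stuck-at-0, N0 inverted output, N1 stuck-at-1, N2 stuck-at-1, N2 inverted output, N3 stuck-at-1, N4 stuck-at-1, N4 inverted output, N5 stuck-at-1.
Test 3 (a=0, b=0, c=1, d=0): fault-free N0=0, N1=0, N2=1, N3=1, N4=1, N5=1 → 1; observed 1. Eliminates N3 inverted output, N5 inverted output.
Only N1 inverted output is consistent with every test.

N1 inverted output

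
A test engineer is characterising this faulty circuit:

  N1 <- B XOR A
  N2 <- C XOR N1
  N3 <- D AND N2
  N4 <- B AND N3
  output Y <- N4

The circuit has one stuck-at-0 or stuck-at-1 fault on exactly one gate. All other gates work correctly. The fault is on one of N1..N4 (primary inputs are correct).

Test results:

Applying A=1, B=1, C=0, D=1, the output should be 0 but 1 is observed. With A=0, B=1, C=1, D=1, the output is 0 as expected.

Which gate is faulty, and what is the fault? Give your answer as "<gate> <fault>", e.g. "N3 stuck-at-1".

N1 stuck-at-1

Fault-free values for test 1 (A=1, B=1, C=0, D=1): N1=0, N2=0, N3=0, N4=0, giving Y=0. Observed 1.
Test 1: faults giving observed 1 are {N1 stuck-at-1, N2 stuck-at-1, N3 stuck-at-1, N4 stuck-at-1}.
Test 2 (A=0, B=1, C=1, D=1): fault-free N1=1, N2=0, N3=0, N4=0 → 0; observed 0. Eliminates N2 stuck-at-1, N3 stuck-at-1, N4 stuck-at-1.
Only N1 stuck-at-1 is consistent with every test.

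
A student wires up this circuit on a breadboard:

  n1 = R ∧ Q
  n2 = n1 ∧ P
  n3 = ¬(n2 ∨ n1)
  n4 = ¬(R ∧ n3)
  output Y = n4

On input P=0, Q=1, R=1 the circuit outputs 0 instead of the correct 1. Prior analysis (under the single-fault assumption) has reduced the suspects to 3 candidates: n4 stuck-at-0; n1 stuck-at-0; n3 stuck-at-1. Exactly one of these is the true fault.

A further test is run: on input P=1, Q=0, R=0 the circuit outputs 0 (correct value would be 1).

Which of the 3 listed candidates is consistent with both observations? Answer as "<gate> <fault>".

n4 stuck-at-0

Evaluate each candidate on input P=1, Q=0, R=0:
  n4 stuck-at-0: n1=0, n2=0, n3=1, n4=0 [stuck-at-0] → 0 — matches
  n1 stuck-at-0: n1=0 [stuck-at-0], n2=0, n3=1, n4=1 → 1 — eliminated
  n3 stuck-at-1: n1=0, n2=0, n3=1 [stuck-at-1], n4=1 → 1 — eliminated
Only n4 stuck-at-0 reproduces the observed 0.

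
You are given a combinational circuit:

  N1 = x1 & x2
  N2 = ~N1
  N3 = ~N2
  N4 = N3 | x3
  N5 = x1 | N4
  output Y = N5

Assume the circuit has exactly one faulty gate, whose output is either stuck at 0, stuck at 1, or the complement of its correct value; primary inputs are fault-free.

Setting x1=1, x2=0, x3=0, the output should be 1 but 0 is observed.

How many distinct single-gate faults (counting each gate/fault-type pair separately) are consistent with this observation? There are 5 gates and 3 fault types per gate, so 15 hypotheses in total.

2

Fault-free: N1=0, N2=1, N3=0, N4=0, N5=1 → 1. Observed 0.
  N1: none of the 3 fault types match ✗
  N2: none of the 3 fault types match ✗
  N3: none of the 3 fault types match ✗
  N4: none of the 3 fault types match ✗
  N5: stuck-at-0, inverted output ✓; others ✗
Consistent faults: {N5 stuck-at-0, N5 inverted output} — 2 in all.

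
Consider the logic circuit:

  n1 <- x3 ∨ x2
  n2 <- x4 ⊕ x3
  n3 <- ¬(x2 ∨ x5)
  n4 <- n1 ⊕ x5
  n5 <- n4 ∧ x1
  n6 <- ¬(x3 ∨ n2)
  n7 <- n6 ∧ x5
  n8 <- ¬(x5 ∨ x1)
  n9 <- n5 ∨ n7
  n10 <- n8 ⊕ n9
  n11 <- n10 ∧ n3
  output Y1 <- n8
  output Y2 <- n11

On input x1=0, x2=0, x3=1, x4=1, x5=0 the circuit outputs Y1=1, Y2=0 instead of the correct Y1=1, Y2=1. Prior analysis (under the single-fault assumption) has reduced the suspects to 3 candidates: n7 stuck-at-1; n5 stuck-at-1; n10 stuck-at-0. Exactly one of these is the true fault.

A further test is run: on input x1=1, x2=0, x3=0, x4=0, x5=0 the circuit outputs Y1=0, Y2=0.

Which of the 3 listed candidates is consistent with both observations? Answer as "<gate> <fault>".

Evaluate each candidate on input x1=1, x2=0, x3=0, x4=0, x5=0:
  n7 stuck-at-1: n1=0, n2=0, n3=1, n4=0, n5=0, n6=1, n7=1 [stuck-at-1], n8=0, n9=1, n10=1, n11=1 → Y1=0, Y2=1 — eliminated
  n5 stuck-at-1: n1=0, n2=0, n3=1, n4=0, n5=1 [stuck-at-1], n6=1, n7=0, n8=0, n9=1, n10=1, n11=1 → Y1=0, Y2=1 — eliminated
  n10 stuck-at-0: n1=0, n2=0, n3=1, n4=0, n5=0, n6=1, n7=0, n8=0, n9=0, n10=0 [stuck-at-0], n11=0 → Y1=0, Y2=0 — matches
Only n10 stuck-at-0 reproduces the observed Y1=0, Y2=0.

n10 stuck-at-0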